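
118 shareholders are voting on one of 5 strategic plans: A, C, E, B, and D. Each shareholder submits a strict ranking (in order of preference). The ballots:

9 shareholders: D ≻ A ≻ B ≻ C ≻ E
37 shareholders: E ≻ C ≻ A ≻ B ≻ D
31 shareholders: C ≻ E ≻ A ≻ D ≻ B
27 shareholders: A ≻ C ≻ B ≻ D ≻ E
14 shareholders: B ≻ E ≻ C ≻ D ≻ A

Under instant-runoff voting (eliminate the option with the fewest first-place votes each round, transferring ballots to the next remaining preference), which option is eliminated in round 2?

Round 1: A 27, C 31, E 37, B 14, D 9. Eliminate D.
Round 2: A 36, C 31, E 37, B 14. Eliminate B.

B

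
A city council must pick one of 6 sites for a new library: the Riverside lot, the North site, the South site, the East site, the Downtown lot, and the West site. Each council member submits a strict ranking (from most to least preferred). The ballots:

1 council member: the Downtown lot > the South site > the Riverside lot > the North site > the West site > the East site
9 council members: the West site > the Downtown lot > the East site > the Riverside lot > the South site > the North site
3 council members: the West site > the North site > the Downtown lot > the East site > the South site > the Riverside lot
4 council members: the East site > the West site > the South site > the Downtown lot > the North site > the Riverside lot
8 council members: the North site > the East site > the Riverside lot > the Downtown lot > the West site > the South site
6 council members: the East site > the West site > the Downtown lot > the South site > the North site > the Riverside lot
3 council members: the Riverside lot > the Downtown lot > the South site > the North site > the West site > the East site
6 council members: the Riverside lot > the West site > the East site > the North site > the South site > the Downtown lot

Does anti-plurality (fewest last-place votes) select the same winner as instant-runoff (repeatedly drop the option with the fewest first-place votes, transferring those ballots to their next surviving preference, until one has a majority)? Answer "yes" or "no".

Anti-plurality — last-place votes: the Riverside lot 13, the North site 9, the South site 8, the East site 4, the Downtown lot 6, the West site 0. Winner: the West site.
Instant-runoff — R1 the Riverside lot 9, the North site 8, the South site 0, the East site 10, the Downtown lot 1, the West site 12 (the South site out); R2 the Riverside lot 9, the North site 8, the East site 10, the Downtown lot 1, the West site 12 (the Downtown lot out); R3 the Riverside lot 10, the North site 8, the East site 10, the West site 12 (the North site out); R4 the Riverside lot 10, the East site 18, the West site 12 (the Riverside lot out); R5 the East site 18, the West site 22 (the West site winner). Winner: the West site.
The two methods agree.

yes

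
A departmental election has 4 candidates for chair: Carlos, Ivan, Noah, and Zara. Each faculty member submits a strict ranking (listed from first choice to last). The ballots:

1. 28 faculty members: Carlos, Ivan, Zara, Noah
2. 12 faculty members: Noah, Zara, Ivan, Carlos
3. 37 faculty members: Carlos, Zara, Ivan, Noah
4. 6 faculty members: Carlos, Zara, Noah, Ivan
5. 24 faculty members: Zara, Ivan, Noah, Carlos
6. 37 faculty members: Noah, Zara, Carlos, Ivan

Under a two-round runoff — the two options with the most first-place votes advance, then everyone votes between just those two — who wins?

Round 1 first-place votes: Carlos 71, Ivan 0, Noah 49, Zara 24.
Carlos and Noah advance.
Runoff: Carlos is preferred to Noah by 71 voters; Noah by 73.
Noah wins the runoff.

Noah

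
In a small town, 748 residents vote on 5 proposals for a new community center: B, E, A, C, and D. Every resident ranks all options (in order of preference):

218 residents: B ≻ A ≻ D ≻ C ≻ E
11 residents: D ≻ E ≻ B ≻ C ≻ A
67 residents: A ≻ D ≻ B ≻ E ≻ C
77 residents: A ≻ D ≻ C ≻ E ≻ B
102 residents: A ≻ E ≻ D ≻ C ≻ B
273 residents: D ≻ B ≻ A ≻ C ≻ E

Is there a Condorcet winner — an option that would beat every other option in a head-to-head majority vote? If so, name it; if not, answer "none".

Checking pairwise contests:
D beats B 530–218.
B beats E 558–190.
B beats A 502–246.
B beats C 569–179.
A beats D 464–284.
Every option loses at least one head-to-head, so there is no Condorcet winner.

none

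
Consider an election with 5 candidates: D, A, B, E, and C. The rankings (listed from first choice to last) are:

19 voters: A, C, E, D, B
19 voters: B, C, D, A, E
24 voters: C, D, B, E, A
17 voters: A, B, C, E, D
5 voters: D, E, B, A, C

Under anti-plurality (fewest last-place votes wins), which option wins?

C

Last-place votes: D 17, A 24, B 19, E 19, C 5.
C is ranked last by the fewest voters, so C wins.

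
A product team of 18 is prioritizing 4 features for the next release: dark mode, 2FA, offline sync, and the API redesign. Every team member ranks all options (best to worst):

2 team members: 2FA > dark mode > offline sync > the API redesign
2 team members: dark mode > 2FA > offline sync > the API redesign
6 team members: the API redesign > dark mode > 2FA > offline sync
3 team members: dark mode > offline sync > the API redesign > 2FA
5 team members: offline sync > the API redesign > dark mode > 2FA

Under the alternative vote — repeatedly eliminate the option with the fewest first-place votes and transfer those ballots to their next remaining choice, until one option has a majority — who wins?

Round 1: dark mode 5, 2FA 2, offline sync 5, the API redesign 6. Eliminate 2FA.
Round 2: dark mode 7, offline sync 5, the API redesign 6. Eliminate offline sync.
Round 3: dark mode 7, the API redesign 11. The API redesign has a majority.

the API redesign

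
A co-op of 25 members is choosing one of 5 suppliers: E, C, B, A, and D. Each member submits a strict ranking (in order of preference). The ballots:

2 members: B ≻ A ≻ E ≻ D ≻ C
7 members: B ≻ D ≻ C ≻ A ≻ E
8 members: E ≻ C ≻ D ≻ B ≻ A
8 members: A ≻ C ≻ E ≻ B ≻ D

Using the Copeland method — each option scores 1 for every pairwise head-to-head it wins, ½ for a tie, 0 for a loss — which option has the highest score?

C

E: beats B and D; loses to C and A → score 2.
C: beats E, B, A, and D → score 4.
B: beats A and D; loses to E and C → score 2.
A: beats E; loses to C, B, and D → score 1.
D: beats A; loses to E, C, and B → score 1.
C has the best pairwise record.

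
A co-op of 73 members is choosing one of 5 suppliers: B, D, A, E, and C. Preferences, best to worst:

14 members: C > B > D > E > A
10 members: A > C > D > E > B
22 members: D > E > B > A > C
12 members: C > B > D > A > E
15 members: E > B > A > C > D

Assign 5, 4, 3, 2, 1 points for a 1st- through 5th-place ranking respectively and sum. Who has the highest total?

B

B: 14·4 + 10·1 + 22·3 + 12·4 + 15·4 = 240
D: 14·3 + 10·3 + 22·5 + 12·3 + 15·1 = 233
A: 14·1 + 10·5 + 22·2 + 12·2 + 15·3 = 177
E: 14·2 + 10·2 + 22·4 + 12·1 + 15·5 = 223
C: 14·5 + 10·4 + 22·1 + 12·5 + 15·2 = 222
B has the highest Borda score (240).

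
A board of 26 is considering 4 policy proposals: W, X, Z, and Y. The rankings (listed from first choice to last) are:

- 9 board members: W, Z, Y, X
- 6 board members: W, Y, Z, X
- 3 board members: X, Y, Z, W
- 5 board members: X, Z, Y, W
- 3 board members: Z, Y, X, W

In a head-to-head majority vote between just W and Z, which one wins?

Voters preferring W to Z: 15; preferring Z to W: 11.
W wins the head-to-head.

W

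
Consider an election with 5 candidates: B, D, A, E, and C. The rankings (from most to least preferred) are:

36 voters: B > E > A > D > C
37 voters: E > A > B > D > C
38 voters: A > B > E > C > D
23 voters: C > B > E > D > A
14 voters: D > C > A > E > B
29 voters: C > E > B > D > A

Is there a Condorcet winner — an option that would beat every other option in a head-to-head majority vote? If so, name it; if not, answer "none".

Checking pairwise contests:
A beats B 89–88.
B beats D 163–14.
E beats A 125–52.
B beats E 97–80.
B beats C 111–66.
Every option loses at least one head-to-head, so there is no Condorcet winner.

none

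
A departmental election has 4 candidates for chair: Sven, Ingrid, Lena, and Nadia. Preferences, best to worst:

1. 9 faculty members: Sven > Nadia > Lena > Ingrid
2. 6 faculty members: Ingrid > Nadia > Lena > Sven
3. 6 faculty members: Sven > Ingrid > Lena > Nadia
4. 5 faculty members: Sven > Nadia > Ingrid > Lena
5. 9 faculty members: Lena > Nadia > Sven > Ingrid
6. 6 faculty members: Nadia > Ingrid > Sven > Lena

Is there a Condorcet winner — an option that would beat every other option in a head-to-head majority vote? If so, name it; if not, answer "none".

Nadia vs Sven: 21–20 for Nadia.
Nadia vs Ingrid: 29–12 for Nadia.
Nadia vs Lena: 26–15 for Nadia.
Nadia beats every other option head-to-head.

Nadia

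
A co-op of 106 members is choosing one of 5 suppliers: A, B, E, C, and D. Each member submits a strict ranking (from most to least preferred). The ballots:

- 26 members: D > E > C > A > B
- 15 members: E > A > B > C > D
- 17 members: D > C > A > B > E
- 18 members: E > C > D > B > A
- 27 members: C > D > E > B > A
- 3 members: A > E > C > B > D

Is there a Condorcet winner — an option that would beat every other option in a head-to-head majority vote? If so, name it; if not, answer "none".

Checking pairwise contests:
E beats A 86–20.
A beats B 61–45.
D beats E 70–36.
E beats C 62–44.
C beats D 63–43.
Every option loses at least one head-to-head, so there is no Condorcet winner.

none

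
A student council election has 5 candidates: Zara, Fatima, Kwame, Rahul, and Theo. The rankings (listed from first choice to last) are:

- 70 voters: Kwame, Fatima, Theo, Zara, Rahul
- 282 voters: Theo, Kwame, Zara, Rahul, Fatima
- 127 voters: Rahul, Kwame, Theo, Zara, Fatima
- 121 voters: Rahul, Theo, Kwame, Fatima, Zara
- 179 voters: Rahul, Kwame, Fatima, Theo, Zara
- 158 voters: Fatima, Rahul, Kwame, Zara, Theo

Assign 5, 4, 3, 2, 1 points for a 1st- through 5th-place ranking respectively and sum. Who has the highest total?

Kwame

Zara: 70·2 + 282·3 + 127·2 + 121·1 + 179·1 + 158·2 = 1856
Fatima: 70·4 + 282·1 + 127·1 + 121·2 + 179·3 + 158·5 = 2258
Kwame: 70·5 + 282·4 + 127·4 + 121·3 + 179·4 + 158·3 = 3539
Rahul: 70·1 + 282·2 + 127·5 + 121·5 + 179·5 + 158·4 = 3401
Theo: 70·3 + 282·5 + 127·3 + 121·4 + 179·2 + 158·1 = 3001
Kwame has the highest Borda score (3539).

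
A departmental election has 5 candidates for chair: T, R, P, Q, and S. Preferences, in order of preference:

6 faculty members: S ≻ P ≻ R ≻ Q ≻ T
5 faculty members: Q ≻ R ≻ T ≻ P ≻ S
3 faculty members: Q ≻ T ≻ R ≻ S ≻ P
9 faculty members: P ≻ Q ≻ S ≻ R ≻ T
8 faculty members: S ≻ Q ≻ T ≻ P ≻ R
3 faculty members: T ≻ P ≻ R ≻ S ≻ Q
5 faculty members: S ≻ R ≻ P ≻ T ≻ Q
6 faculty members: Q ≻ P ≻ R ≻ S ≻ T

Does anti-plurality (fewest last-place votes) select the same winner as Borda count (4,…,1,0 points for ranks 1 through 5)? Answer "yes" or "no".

Anti-plurality — last-place votes: T 21, R 8, P 3, Q 8, S 5. Winner: P.
Borda — scores: T 52, R 75, P 104, Q 113, S 106. Winner: Q.
The two methods disagree.

no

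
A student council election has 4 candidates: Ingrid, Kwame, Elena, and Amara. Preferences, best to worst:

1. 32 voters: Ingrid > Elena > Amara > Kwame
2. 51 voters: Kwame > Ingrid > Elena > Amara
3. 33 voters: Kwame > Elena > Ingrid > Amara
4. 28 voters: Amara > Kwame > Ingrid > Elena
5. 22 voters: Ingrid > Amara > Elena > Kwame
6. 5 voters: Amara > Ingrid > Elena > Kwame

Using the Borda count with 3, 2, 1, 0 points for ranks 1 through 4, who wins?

Ingrid

Ingrid: 32·3 + 51·2 + 33·1 + 28·1 + 22·3 + 5·2 = 335
Kwame: 32·0 + 51·3 + 33·3 + 28·2 + 22·0 + 5·0 = 308
Elena: 32·2 + 51·1 + 33·2 + 28·0 + 22·1 + 5·1 = 208
Amara: 32·1 + 51·0 + 33·0 + 28·3 + 22·2 + 5·3 = 175
Ingrid has the highest Borda score (335).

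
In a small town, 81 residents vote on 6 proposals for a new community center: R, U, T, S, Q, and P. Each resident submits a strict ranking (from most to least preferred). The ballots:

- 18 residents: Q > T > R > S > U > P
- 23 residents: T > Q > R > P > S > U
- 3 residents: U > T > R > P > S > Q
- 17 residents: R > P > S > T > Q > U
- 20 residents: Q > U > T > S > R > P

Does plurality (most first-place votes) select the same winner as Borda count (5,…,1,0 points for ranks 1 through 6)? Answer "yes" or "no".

Plurality — first-place votes: R 17, U 3, T 23, S 0, Q 38, P 0. Winner: Q.
Borda — scores: R 237, U 113, T 293, S 153, Q 299, P 120. Winner: Q.
The two methods agree.

yes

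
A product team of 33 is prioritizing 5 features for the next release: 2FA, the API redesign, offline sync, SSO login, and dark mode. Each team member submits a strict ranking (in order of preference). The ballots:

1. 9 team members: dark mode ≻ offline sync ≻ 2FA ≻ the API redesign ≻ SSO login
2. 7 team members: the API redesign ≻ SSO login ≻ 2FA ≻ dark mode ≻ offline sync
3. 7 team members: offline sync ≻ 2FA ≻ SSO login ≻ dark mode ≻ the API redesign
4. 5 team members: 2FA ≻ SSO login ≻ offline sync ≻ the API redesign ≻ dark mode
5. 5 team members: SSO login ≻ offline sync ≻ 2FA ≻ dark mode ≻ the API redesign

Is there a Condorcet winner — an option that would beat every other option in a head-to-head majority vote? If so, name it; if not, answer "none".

Checking pairwise contests:
offline sync beats 2FA 21–12.
2FA beats the API redesign 26–7.
SSO login beats offline sync 17–16.
2FA beats SSO login 21–12.
2FA beats dark mode 24–9.
Every option loses at least one head-to-head, so there is no Condorcet winner.

none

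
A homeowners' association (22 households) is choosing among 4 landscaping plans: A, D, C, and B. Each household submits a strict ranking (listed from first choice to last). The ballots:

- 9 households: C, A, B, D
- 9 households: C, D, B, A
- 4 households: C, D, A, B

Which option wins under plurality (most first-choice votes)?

C

First-place votes: A 0, D 0, C 22, B 0.
C has the most first-place votes.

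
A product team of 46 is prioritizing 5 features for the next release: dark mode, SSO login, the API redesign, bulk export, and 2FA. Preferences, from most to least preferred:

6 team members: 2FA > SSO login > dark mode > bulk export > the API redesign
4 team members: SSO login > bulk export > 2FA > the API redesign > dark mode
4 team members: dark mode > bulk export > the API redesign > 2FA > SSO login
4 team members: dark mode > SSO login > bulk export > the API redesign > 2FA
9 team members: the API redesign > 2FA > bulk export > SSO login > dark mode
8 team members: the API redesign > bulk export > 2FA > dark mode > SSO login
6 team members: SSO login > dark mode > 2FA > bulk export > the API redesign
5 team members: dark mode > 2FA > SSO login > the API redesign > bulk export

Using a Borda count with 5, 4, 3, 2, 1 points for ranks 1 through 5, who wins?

2FA

dark mode: 6·3 + 4·1 + 4·5 + 4·5 + 9·1 + 8·2 + 6·4 + 5·5 = 136
SSO login: 6·4 + 4·5 + 4·1 + 4·4 + 9·2 + 8·1 + 6·5 + 5·3 = 135
the API redesign: 6·1 + 4·2 + 4·3 + 4·2 + 9·5 + 8·5 + 6·1 + 5·2 = 135
bulk export: 6·2 + 4·4 + 4·4 + 4·3 + 9·3 + 8·4 + 6·2 + 5·1 = 132
2FA: 6·5 + 4·3 + 4·2 + 4·1 + 9·4 + 8·3 + 6·3 + 5·4 = 152
2FA has the highest Borda score (152).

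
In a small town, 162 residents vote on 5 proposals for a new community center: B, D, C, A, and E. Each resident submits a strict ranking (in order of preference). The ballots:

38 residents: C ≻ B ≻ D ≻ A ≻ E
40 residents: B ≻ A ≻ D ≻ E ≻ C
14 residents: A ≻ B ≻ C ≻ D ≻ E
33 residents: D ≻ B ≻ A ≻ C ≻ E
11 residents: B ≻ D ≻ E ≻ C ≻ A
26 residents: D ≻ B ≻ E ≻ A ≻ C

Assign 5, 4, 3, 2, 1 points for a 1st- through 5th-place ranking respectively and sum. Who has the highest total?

B: 38·4 + 40·5 + 14·4 + 33·4 + 11·5 + 26·4 = 699
D: 38·3 + 40·3 + 14·2 + 33·5 + 11·4 + 26·5 = 601
C: 38·5 + 40·1 + 14·3 + 33·2 + 11·2 + 26·1 = 386
A: 38·2 + 40·4 + 14·5 + 33·3 + 11·1 + 26·2 = 468
E: 38·1 + 40·2 + 14·1 + 33·1 + 11·3 + 26·3 = 276
B has the highest Borda score (699).

B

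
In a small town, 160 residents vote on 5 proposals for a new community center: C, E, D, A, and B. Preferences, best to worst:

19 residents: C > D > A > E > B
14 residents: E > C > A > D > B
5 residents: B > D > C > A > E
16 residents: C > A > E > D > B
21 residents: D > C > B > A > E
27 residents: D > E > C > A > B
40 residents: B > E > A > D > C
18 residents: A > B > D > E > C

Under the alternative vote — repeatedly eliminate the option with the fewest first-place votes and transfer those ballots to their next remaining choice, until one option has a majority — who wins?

Round 1: C 35, E 14, D 48, A 18, B 45. Eliminate E.
Round 2: C 49, D 48, A 18, B 45. Eliminate A.
Round 3: C 49, D 48, B 63. Eliminate D.
Round 4: C 97, B 63. C has a majority.

C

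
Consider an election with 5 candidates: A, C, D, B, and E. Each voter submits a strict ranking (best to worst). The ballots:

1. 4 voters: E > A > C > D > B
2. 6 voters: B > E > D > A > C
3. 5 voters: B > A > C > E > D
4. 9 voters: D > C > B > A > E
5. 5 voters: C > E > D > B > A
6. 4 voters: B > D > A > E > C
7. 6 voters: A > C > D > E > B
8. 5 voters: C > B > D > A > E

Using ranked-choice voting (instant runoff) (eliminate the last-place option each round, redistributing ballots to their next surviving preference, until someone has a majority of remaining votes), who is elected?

C

Round 1: A 6, C 10, D 9, B 15, E 4. Eliminate E.
Round 2: A 10, C 10, D 9, B 15. Eliminate D.
Round 3: A 10, C 19, B 15. Eliminate A.
Round 4: C 29, B 15. C has a majority.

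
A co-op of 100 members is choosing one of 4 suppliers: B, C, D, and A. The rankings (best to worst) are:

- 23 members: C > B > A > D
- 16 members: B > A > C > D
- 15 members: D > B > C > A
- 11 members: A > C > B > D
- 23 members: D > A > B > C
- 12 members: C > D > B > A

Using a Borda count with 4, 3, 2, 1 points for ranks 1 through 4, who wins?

B: 23·3 + 16·4 + 15·3 + 11·2 + 23·2 + 12·2 = 270
C: 23·4 + 16·2 + 15·2 + 11·3 + 23·1 + 12·4 = 258
D: 23·1 + 16·1 + 15·4 + 11·1 + 23·4 + 12·3 = 238
A: 23·2 + 16·3 + 15·1 + 11·4 + 23·3 + 12·1 = 234
B has the highest Borda score (270).

B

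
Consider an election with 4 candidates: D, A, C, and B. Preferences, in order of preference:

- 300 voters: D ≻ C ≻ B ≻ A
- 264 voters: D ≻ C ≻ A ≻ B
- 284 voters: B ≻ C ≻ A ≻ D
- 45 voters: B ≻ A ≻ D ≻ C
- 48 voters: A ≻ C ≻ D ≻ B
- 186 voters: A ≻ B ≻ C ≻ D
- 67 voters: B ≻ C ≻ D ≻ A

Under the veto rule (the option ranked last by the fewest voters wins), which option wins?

C

Last-place votes: D 470, A 367, C 45, B 312.
C is ranked last by the fewest voters, so C wins.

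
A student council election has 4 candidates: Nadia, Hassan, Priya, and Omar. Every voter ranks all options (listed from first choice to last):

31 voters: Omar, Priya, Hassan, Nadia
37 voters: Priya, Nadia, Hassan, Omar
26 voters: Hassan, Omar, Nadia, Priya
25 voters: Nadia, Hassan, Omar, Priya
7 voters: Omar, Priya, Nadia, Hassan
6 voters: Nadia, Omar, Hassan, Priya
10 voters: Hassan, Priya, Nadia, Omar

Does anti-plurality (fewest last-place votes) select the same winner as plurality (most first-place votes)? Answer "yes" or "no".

Anti-plurality — last-place votes: Nadia 31, Hassan 7, Priya 57, Omar 47. Winner: Hassan.
Plurality — first-place votes: Nadia 31, Hassan 36, Priya 37, Omar 38. Winner: Omar.
The two methods disagree.

no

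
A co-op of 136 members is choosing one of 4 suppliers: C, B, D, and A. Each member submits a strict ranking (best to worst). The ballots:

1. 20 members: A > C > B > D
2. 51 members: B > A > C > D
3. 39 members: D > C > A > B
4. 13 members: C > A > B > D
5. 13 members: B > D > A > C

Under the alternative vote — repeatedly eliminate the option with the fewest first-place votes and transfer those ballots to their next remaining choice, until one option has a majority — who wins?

Round 1: C 13, B 64, D 39, A 20. Eliminate C.
Round 2: B 64, D 39, A 33. Eliminate A.
Round 3: B 97, D 39. B has a majority.

B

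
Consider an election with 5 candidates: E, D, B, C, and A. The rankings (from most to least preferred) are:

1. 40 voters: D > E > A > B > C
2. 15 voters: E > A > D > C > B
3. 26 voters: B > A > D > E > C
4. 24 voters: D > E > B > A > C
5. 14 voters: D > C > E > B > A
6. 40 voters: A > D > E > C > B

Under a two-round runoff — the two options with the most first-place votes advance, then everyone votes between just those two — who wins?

Round 1 first-place votes: E 15, D 78, B 26, C 0, A 40.
D and A advance.
Runoff: D is preferred to A by 78 voters; A by 81.
A wins the runoff.

A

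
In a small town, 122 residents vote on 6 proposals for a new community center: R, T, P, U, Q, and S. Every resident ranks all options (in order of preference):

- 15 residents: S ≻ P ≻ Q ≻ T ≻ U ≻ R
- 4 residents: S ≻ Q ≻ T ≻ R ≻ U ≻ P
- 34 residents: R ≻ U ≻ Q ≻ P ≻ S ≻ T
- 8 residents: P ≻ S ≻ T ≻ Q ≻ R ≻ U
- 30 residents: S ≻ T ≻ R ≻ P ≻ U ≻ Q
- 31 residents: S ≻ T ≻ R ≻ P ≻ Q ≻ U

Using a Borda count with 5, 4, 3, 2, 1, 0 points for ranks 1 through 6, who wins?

S

R: 15·0 + 4·2 + 34·5 + 8·1 + 30·3 + 31·3 = 369
T: 15·2 + 4·3 + 34·0 + 8·3 + 30·4 + 31·4 = 310
P: 15·4 + 4·0 + 34·2 + 8·5 + 30·2 + 31·2 = 290
U: 15·1 + 4·1 + 34·4 + 8·0 + 30·1 + 31·0 = 185
Q: 15·3 + 4·4 + 34·3 + 8·2 + 30·0 + 31·1 = 210
S: 15·5 + 4·5 + 34·1 + 8·4 + 30·5 + 31·5 = 466
S has the highest Borda score (466).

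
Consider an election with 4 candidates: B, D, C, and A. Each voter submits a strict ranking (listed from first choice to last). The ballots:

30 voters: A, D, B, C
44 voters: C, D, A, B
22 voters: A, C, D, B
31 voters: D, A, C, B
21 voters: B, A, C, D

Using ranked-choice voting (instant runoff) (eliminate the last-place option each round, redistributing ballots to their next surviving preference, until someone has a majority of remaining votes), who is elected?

A

Round 1: B 21, D 31, C 44, A 52. Eliminate B.
Round 2: D 31, C 44, A 73. Eliminate D.
Round 3: C 44, A 104. A has a majority.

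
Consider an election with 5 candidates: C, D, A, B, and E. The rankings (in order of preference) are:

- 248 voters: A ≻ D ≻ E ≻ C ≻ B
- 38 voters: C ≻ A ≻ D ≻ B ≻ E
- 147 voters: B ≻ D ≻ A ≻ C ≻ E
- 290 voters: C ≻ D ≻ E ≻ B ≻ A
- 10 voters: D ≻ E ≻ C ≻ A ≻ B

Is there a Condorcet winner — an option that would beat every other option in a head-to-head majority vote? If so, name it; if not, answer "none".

D

D vs C: 405–328 for D.
D vs A: 447–286 for D.
D vs B: 586–147 for D.
D vs E: 733–0 for D.
D beats every other option head-to-head.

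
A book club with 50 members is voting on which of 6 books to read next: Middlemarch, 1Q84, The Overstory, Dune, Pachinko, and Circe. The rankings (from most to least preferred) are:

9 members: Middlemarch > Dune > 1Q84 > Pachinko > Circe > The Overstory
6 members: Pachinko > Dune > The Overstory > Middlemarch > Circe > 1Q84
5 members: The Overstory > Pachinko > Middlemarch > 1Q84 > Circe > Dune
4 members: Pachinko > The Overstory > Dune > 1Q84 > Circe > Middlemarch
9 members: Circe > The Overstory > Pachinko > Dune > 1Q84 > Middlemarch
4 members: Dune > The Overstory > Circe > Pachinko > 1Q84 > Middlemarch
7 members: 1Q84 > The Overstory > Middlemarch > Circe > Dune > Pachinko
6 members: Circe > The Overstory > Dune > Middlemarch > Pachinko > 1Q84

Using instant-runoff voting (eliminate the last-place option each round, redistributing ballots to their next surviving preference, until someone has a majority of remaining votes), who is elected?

Round 1: Middlemarch 9, 1Q84 7, The Overstory 5, Dune 4, Pachinko 10, Circe 15. Eliminate Dune.
Round 2: Middlemarch 9, 1Q84 7, The Overstory 9, Pachinko 10, Circe 15. Eliminate 1Q84.
Round 3: Middlemarch 9, The Overstory 16, Pachinko 10, Circe 15. Eliminate Middlemarch.
Round 4: The Overstory 16, Pachinko 19, Circe 15. Eliminate Circe.
Round 5: The Overstory 31, Pachinko 19. The Overstory has a majority.

The Overstory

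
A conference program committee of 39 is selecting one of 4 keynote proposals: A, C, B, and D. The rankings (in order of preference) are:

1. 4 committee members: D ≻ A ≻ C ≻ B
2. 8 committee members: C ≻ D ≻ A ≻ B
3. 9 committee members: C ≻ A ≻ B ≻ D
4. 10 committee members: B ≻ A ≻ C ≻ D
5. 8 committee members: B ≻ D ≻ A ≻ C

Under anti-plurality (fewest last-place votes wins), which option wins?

Last-place votes: A 0, C 8, B 12, D 19.
A is ranked last by the fewest voters, so A wins.

A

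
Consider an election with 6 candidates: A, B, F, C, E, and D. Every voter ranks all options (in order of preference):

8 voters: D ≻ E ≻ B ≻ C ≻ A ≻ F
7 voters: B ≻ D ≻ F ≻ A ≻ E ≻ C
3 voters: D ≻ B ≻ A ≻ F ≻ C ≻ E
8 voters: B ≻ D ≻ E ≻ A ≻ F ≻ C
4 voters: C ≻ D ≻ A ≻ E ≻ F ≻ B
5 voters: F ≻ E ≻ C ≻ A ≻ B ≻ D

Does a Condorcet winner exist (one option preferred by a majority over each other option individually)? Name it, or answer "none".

B

B vs A: 26–9 for B.
B vs F: 26–9 for B.
B vs C: 26–9 for B.
B vs E: 18–17 for B.
B vs D: 20–15 for B.
B beats every other option head-to-head.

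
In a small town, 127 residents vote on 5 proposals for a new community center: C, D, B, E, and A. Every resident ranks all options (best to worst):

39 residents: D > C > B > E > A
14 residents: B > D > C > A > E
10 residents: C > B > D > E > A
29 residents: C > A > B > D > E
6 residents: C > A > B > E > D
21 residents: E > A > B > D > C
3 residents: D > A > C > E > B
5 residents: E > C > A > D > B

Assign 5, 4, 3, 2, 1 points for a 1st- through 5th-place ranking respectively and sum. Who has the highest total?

C

C: 39·4 + 14·3 + 10·5 + 29·5 + 6·5 + 21·1 + 3·3 + 5·4 = 473
D: 39·5 + 14·4 + 10·3 + 29·2 + 6·1 + 21·2 + 3·5 + 5·2 = 412
B: 39·3 + 14·5 + 10·4 + 29·3 + 6·3 + 21·3 + 3·1 + 5·1 = 403
E: 39·2 + 14·1 + 10·2 + 29·1 + 6·2 + 21·5 + 3·2 + 5·5 = 289
A: 39·1 + 14·2 + 10·1 + 29·4 + 6·4 + 21·4 + 3·4 + 5·3 = 328
C has the highest Borda score (473).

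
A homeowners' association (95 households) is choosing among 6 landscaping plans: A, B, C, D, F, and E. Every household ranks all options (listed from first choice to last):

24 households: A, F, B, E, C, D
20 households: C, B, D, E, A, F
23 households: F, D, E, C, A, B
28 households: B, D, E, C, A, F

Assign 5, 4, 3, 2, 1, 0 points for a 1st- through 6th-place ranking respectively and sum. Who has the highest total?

A: 24·5 + 20·1 + 23·1 + 28·1 = 191
B: 24·3 + 20·4 + 23·0 + 28·5 = 292
C: 24·1 + 20·5 + 23·2 + 28·2 = 226
D: 24·0 + 20·3 + 23·4 + 28·4 = 264
F: 24·4 + 20·0 + 23·5 + 28·0 = 211
E: 24·2 + 20·2 + 23·3 + 28·3 = 241
B has the highest Borda score (292).

B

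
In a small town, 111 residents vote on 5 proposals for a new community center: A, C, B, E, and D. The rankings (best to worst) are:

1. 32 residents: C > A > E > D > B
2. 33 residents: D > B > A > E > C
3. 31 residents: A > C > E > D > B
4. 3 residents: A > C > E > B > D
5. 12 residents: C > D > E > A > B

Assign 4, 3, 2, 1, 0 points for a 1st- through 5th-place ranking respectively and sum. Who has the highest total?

A: 32·3 + 33·2 + 31·4 + 3·4 + 12·1 = 310
C: 32·4 + 33·0 + 31·3 + 3·3 + 12·4 = 278
B: 32·0 + 33·3 + 31·0 + 3·1 + 12·0 = 102
E: 32·2 + 33·1 + 31·2 + 3·2 + 12·2 = 189
D: 32·1 + 33·4 + 31·1 + 3·0 + 12·3 = 231
A has the highest Borda score (310).

A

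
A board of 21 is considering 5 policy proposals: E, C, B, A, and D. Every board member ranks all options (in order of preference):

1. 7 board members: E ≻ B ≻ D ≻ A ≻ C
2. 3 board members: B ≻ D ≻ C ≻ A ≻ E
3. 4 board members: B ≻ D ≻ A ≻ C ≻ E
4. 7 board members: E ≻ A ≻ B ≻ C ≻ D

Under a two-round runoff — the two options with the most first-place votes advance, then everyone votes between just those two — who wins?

E

Round 1 first-place votes: E 14, C 0, B 7, A 0, D 0.
E and B advance.
Runoff: E is preferred to B by 14 voters; B by 7.
E wins the runoff.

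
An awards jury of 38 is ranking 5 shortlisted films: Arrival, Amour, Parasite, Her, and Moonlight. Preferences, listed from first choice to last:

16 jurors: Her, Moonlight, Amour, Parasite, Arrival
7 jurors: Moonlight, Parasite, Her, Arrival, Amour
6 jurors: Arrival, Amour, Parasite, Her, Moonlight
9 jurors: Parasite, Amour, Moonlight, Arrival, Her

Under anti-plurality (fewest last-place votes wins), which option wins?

Last-place votes: Arrival 16, Amour 7, Parasite 0, Her 9, Moonlight 6.
Parasite is ranked last by the fewest voters, so Parasite wins.

Parasite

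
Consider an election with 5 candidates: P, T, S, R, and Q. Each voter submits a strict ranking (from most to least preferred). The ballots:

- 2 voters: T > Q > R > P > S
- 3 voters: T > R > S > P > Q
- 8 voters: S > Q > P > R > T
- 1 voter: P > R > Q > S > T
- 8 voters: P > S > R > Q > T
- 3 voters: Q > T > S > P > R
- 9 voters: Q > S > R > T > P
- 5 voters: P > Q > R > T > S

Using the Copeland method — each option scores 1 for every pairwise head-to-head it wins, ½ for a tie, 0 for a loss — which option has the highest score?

Q

P: beats T and R; loses to S and Q → score 2.
T: loses to P, S, R, and Q → score 0.
S: beats P, T, and R; loses to Q → score 3.
R: beats T; loses to P, S, and Q → score 1.
Q: beats P, T, S, and R → score 4.
Q has the best pairwise record.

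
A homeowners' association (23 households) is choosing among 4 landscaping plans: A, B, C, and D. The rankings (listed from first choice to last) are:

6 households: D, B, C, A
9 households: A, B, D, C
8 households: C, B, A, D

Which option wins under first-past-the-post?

A

First-place votes: A 9, B 0, C 8, D 6.
A has the most first-place votes.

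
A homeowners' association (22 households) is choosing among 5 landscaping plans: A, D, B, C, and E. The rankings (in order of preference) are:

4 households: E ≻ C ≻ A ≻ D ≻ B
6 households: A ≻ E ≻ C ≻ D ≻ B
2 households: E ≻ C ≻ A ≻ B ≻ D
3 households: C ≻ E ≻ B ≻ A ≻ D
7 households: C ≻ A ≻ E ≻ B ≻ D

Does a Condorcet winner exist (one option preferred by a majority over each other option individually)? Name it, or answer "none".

none

Checking pairwise contests:
C beats A 16–6.
A beats D 22–0.
A beats B 19–3.
E beats C 12–10.
A beats E 13–9.
Every option loses at least one head-to-head, so there is no Condorcet winner.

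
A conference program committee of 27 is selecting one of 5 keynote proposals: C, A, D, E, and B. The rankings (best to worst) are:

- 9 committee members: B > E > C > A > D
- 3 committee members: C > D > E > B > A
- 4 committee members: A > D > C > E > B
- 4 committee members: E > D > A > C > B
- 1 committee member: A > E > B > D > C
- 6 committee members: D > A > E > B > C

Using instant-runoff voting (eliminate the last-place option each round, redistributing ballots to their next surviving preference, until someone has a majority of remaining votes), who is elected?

D

Round 1: C 3, A 5, D 6, E 4, B 9. Eliminate C.
Round 2: A 5, D 9, E 4, B 9. Eliminate E.
Round 3: A 5, D 13, B 9. Eliminate A.
Round 4: D 17, B 10. D has a majority.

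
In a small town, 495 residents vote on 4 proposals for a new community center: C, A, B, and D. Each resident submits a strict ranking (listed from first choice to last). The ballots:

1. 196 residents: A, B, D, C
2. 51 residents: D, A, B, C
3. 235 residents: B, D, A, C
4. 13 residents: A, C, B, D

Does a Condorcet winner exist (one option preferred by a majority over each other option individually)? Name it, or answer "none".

none

Checking pairwise contests:
A beats C 495–0.
D beats A 286–209.
A beats B 260–235.
B beats D 444–51.
Every option loses at least one head-to-head, so there is no Condorcet winner.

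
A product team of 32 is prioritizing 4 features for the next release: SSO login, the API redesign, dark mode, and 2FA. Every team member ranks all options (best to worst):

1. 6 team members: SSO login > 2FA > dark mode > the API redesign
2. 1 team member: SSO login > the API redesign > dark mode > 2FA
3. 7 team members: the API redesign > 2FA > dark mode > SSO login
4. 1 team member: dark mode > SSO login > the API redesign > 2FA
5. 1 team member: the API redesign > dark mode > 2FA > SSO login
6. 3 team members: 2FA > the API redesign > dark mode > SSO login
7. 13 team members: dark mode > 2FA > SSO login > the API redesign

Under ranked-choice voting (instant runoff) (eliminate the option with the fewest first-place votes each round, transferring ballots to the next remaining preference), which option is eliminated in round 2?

SSO login

Round 1: SSO login 7, the API redesign 8, dark mode 14, 2FA 3. Eliminate 2FA.
Round 2: SSO login 7, the API redesign 11, dark mode 14. Eliminate SSO login.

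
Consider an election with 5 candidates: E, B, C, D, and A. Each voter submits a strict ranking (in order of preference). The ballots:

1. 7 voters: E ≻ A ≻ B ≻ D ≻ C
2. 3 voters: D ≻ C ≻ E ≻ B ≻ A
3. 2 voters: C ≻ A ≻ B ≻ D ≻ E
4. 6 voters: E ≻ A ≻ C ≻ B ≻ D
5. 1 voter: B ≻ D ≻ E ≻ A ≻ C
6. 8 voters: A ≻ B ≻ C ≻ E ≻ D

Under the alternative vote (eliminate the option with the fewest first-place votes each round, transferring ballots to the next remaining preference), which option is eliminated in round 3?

Round 1: E 13, B 1, C 2, D 3, A 8. Eliminate B.
Round 2: E 13, C 2, D 4, A 8. Eliminate C.
Round 3: E 13, D 4, A 10. Eliminate D.

D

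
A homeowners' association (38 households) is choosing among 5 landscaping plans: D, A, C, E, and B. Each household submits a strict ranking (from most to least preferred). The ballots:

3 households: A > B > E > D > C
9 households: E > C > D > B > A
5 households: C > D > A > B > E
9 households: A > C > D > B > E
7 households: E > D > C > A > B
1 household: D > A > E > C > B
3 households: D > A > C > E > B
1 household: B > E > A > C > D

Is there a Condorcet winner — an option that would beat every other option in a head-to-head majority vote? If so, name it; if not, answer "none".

Checking pairwise contests:
C beats D 24–14.
D beats A 25–13.
E beats C 21–17.
A beats E 21–17.
D beats B 34–4.
Every option loses at least one head-to-head, so there is no Condorcet winner.

none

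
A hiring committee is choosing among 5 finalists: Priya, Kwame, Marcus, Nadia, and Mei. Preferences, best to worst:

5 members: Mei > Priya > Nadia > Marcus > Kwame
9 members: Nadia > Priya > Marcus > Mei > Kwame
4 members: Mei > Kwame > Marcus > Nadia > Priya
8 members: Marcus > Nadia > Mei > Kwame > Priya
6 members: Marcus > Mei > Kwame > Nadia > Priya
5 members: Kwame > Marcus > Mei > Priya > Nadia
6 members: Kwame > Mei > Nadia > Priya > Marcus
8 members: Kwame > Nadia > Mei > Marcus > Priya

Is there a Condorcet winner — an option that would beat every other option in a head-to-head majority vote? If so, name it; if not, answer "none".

Checking pairwise contests:
Kwame beats Priya 37–14.
Marcus beats Kwame 28–23.
Nadia beats Marcus 28–23.
Kwame beats Nadia 29–22.
Marcus beats Mei 28–23.
Every option loses at least one head-to-head, so there is no Condorcet winner.

none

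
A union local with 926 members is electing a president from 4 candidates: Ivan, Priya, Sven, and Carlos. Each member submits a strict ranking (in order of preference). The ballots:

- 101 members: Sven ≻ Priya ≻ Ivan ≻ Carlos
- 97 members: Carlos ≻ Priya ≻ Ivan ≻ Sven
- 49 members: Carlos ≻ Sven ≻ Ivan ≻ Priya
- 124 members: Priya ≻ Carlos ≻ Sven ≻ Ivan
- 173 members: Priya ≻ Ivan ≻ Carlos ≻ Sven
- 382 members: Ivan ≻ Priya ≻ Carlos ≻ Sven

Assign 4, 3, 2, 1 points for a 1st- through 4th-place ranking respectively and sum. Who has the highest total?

Ivan: 101·2 + 97·2 + 49·2 + 124·1 + 173·3 + 382·4 = 2665
Priya: 101·3 + 97·3 + 49·1 + 124·4 + 173·4 + 382·3 = 2977
Sven: 101·4 + 97·1 + 49·3 + 124·2 + 173·1 + 382·1 = 1451
Carlos: 101·1 + 97·4 + 49·4 + 124·3 + 173·2 + 382·2 = 2167
Priya has the highest Borda score (2977).

Priya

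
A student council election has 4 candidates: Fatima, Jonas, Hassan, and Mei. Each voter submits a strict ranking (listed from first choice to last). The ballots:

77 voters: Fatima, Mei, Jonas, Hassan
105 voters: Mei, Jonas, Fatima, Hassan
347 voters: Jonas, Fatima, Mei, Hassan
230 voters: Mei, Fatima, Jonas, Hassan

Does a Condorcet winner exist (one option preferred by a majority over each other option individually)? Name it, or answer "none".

Checking pairwise contests:
Jonas beats Fatima 452–307.
Mei beats Jonas 412–347.
Fatima beats Hassan 759–0.
Fatima beats Mei 424–335.
Every option loses at least one head-to-head, so there is no Condorcet winner.

none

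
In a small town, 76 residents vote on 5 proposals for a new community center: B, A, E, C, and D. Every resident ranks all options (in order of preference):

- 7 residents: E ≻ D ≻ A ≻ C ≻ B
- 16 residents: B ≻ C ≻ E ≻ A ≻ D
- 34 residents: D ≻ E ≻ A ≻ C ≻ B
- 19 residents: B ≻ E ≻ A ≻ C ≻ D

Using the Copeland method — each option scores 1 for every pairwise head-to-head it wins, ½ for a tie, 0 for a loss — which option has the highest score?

B: loses to A, E, C, and D → score 0.
A: beats B and C; loses to E and D → score 2.
E: beats B, A, C, and D → score 4.
C: beats B; loses to A, E, and D → score 1.
D: beats B, A, and C; loses to E → score 3.
E has the best pairwise record.

E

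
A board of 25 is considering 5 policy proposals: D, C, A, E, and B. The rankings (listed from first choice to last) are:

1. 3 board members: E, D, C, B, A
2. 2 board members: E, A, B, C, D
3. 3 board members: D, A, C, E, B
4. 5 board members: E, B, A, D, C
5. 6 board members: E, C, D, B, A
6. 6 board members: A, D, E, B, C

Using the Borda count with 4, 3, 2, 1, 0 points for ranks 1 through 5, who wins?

E

D: 3·3 + 2·0 + 3·4 + 5·1 + 6·2 + 6·3 = 56
C: 3·2 + 2·1 + 3·2 + 5·0 + 6·3 + 6·0 = 32
A: 3·0 + 2·3 + 3·3 + 5·2 + 6·0 + 6·4 = 49
E: 3·4 + 2·4 + 3·1 + 5·4 + 6·4 + 6·2 = 79
B: 3·1 + 2·2 + 3·0 + 5·3 + 6·1 + 6·1 = 34
E has the highest Borda score (79).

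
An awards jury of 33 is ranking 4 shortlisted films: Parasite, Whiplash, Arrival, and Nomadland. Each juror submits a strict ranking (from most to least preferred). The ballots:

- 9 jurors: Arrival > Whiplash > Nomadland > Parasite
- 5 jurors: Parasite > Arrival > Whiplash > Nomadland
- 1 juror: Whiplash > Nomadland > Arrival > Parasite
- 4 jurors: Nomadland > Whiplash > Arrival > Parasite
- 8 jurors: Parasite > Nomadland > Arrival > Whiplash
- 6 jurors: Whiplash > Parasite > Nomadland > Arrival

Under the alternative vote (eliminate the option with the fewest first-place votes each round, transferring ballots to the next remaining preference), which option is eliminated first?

Nomadland

Round 1: Parasite 13, Whiplash 7, Arrival 9, Nomadland 4. Eliminate Nomadland.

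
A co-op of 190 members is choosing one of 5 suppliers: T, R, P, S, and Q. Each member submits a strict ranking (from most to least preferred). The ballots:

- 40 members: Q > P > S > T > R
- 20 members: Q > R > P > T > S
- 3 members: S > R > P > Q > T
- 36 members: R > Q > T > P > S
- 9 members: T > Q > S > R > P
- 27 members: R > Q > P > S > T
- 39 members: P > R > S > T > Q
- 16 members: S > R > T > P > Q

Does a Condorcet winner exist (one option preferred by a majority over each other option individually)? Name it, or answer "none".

R vs T: 141–49 for R.
R vs P: 111–79 for R.
R vs S: 122–68 for R.
R vs Q: 121–69 for R.
R beats every other option head-to-head.

R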